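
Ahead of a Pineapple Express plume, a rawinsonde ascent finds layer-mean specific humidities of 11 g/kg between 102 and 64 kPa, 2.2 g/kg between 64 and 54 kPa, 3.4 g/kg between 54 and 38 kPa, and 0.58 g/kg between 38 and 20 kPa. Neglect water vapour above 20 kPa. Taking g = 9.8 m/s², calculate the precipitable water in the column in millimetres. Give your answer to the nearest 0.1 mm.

Precipitable water is the column-integrated vapour mass per unit area: PW = (1/g) Σ q̄ Δp, with q in kg/kg and Δp in Pa (1 kg/m² of water = 1 mm).
Layer 102–64 kPa: Δp = 380 hPa = 38000 Pa, q̄ = 0.011 kg/kg → 0.011 × 38000 / 9.8 = 42.65 mm
Layer 64–54 kPa: Δp = 100 hPa = 10000 Pa, q̄ = 0.0022 kg/kg → 0.0022 × 10000 / 9.8 = 2.24 mm
Layer 54–38 kPa: Δp = 160 hPa = 16000 Pa, q̄ = 0.0034 kg/kg → 0.0034 × 16000 / 9.8 = 5.55 mm
Layer 38–20 kPa: Δp = 180 hPa = 18000 Pa, q̄ = 0.00058 kg/kg → 0.00058 × 18000 / 9.8 = 1.07 mm
PW = 42.65 + 2.24 + 5.55 + 1.07 = 51.51 ≈ 51.5 mm.

PW ≈ 51.5 mm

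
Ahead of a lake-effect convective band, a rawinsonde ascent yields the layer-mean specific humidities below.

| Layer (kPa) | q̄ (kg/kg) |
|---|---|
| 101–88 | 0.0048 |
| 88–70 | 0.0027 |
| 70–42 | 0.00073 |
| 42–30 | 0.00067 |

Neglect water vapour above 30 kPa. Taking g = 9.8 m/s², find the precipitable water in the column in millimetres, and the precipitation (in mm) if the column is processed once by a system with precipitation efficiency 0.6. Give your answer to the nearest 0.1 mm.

Precipitable water is the column-integrated vapour mass per unit area: PW = (1/g) Σ q̄ Δp, with q in kg/kg and Δp in Pa (1 kg/m² of water = 1 mm).
Layer 101–88 kPa: Δp = 130 hPa = 13000 Pa, q̄ = 0.0048 kg/kg → 0.0048 × 13000 / 9.8 = 6.37 mm
Layer 88–70 kPa: Δp = 180 hPa = 18000 Pa, q̄ = 0.0027 kg/kg → 0.0027 × 18000 / 9.8 = 4.96 mm
Layer 70–42 kPa: Δp = 280 hPa = 28000 Pa, q̄ = 0.00073 kg/kg → 0.00073 × 28000 / 9.8 = 2.09 mm
Layer 42–30 kPa: Δp = 120 hPa = 12000 Pa, q̄ = 0.00067 kg/kg → 0.00067 × 12000 / 9.8 = 0.82 mm
PW = 6.37 + 4.96 + 2.09 + 0.82 = 14.24 ≈ 14.2 mm.
Precipitation = ε × PW = 0.6 × 14.2 = 8.5 mm.

PW ≈ 14.2 mm; precipitation ≈ 8.5 mm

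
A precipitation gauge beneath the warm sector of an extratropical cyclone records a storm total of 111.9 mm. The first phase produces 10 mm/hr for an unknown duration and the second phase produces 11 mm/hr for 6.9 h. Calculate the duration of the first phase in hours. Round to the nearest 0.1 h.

Known phases: 11 × 6.9 = 75.9 mm.
Remaining depth = 111.9 − 75.9 = 36 mm.
Duration = 36 / 10 = 3.6 h.

duration ≈ 3.6 h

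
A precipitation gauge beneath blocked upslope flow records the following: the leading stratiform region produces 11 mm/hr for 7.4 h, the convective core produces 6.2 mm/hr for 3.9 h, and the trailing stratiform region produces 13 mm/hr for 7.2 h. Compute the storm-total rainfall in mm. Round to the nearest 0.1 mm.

Total = Σ Rᵢ Δtᵢ = 11 × 7.4 + 6.2 × 3.9 + 13 × 7.2
      = 81.4 + 24.18 + 93.6 = 199.2 mm.

total ≈ 199.2 mm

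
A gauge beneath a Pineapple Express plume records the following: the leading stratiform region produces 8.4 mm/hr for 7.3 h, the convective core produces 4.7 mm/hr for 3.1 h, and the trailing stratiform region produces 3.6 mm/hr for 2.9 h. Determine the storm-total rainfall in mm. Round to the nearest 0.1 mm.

total ≈ 86.3 mm

Total = Σ Rᵢ Δtᵢ = 8.4 × 7.3 + 4.7 × 3.1 + 3.6 × 2.9
      = 61.32 + 14.57 + 10.44 = 86.3 mm.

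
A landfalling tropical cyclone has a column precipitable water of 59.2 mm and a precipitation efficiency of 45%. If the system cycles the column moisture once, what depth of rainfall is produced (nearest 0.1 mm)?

rainfall ≈ 26.6 mm

Rainfall = ε × PW = 0.45 × 59.2 = 26.6 mm.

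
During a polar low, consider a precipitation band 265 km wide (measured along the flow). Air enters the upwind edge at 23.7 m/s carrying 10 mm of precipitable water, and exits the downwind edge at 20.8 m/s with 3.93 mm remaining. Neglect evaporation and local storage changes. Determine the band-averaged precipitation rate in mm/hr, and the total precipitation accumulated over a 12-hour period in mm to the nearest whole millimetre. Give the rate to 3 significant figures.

R ≈ 2.11 mm/hr; total ≈ 25 mm

Column moisture flux per unit crosswind length is F = V × PW.
Inflow: F_in = 23.7 × 10 = 237 mm·m/s
Outflow: F_out = 20.8 × 3.93 = 81.744 mm·m/s
Steady-state rate R = (F_in − F_out)/L = (237 − 81.744) / 265000 m = 5.859e-04 mm/s.
R = 5.859e-04 × 3600 = 2.11 mm/hr.
Over 12 h: total = 2.11 × 12 = 25.32 ≈ 25 mm.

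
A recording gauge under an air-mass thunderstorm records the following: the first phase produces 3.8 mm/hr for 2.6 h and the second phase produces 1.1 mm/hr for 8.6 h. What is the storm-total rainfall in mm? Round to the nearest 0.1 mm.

total ≈ 19.3 mm

Total = Σ Rᵢ Δtᵢ = 3.8 × 2.6 + 1.1 × 8.6
      = 9.88 + 9.46 = 19.3 mm.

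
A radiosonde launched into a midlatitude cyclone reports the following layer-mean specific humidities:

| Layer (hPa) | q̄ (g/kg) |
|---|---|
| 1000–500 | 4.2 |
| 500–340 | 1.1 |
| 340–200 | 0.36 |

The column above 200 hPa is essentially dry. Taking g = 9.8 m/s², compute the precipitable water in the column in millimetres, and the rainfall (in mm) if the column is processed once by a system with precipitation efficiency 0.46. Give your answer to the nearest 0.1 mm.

Precipitable water is the column-integrated vapour mass per unit area: PW = (1/g) Σ q̄ Δp, with q in kg/kg and Δp in Pa (1 kg/m² of water = 1 mm).
Layer 1000–500 hPa: Δp = 500 hPa = 50000 Pa, q̄ = 0.0042 kg/kg → 0.0042 × 50000 / 9.8 = 21.43 mm
Layer 500–340 hPa: Δp = 160 hPa = 16000 Pa, q̄ = 0.0011 kg/kg → 0.0011 × 16000 / 9.8 = 1.80 mm
Layer 340–200 hPa: Δp = 140 hPa = 14000 Pa, q̄ = 0.00036 kg/kg → 0.00036 × 14000 / 9.8 = 0.51 mm
PW = 21.43 + 1.80 + 0.51 = 23.74 ≈ 23.7 mm.
Rainfall = ε × PW = 0.46 × 23.7 = 10.9 mm.

PW ≈ 23.7 mm; rainfall ≈ 10.9 mm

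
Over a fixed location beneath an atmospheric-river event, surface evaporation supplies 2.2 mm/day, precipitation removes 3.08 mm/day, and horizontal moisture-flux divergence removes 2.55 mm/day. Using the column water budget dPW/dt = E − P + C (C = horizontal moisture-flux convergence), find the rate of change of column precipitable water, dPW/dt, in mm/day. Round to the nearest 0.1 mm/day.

dPW/dt ≈ -3.4 mm/day

dPW/dt = E − P + C = 2.2 − 3.08 + (-2.55) = -3.4 mm/day.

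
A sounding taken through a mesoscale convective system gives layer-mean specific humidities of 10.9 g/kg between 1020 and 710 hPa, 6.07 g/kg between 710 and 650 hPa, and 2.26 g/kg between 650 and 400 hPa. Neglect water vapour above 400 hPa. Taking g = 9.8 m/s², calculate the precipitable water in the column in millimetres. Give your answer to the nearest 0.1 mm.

Precipitable water is the column-integrated vapour mass per unit area: PW = (1/g) Σ q̄ Δp, with q in kg/kg and Δp in Pa (1 kg/m² of water = 1 mm).
Layer 1020–710 hPa: Δp = 310 hPa = 31000 Pa, q̄ = 0.0109 kg/kg → 0.0109 × 31000 / 9.8 = 34.48 mm
Layer 710–650 hPa: Δp = 60 hPa = 6000 Pa, q̄ = 0.00607 kg/kg → 0.00607 × 6000 / 9.8 = 3.72 mm
Layer 650–400 hPa: Δp = 250 hPa = 25000 Pa, q̄ = 0.00226 kg/kg → 0.00226 × 25000 / 9.8 = 5.77 mm
PW = 34.48 + 3.72 + 5.77 = 43.97 ≈ 44.0 mm.

PW ≈ 44.0 mm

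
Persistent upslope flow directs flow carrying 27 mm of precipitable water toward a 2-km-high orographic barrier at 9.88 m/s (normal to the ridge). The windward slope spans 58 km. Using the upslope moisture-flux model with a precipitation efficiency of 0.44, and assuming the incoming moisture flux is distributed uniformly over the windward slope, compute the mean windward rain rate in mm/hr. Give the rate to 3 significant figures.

R ≈ 7.29 mm/hr

Incoming column moisture flux per unit ridge length: F = V × PW = 9.88 × 27 = 266.76 mm·m/s.
Spread over the 58 km slope with efficiency ε = 0.44: R = ε·F/W = 0.44 × 266.76 / 58000 m = 2.024e-03 mm/s.
R = 2.024e-03 × 3600 = 7.29 mm/hr.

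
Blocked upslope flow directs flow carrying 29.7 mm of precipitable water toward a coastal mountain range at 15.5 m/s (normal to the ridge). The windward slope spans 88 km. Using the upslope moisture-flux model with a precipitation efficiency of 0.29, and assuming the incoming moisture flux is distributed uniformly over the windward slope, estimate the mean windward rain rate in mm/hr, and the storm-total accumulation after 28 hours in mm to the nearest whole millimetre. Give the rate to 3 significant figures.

R ≈ 5.46 mm/hr; total ≈ 153 mm

Incoming column moisture flux per unit ridge length: F = V × PW = 15.5 × 29.7 = 460.35 mm·m/s.
Spread over the 88 km slope with efficiency ε = 0.29: R = ε·F/W = 0.29 × 460.35 / 88000 m = 1.517e-03 mm/s.
R = 1.517e-03 × 3600 = 5.46 mm/hr.
Over 28 h: total = 5.46 × 28 = 152.88 ≈ 153 mm.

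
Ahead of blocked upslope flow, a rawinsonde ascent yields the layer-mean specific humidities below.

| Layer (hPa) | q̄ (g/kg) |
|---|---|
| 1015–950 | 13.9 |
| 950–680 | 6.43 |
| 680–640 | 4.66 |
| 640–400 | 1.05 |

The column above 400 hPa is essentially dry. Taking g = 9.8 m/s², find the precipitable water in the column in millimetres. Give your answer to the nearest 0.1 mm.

Precipitable water is the column-integrated vapour mass per unit area: PW = (1/g) Σ q̄ Δp, with q in kg/kg and Δp in Pa (1 kg/m² of water = 1 mm).
Layer 1015–950 hPa: Δp = 65 hPa = 6500 Pa, q̄ = 0.0139 kg/kg → 0.0139 × 6500 / 9.8 = 9.22 mm
Layer 950–680 hPa: Δp = 270 hPa = 27000 Pa, q̄ = 0.00643 kg/kg → 0.00643 × 27000 / 9.8 = 17.72 mm
Layer 680–640 hPa: Δp = 40 hPa = 4000 Pa, q̄ = 0.00466 kg/kg → 0.00466 × 4000 / 9.8 = 1.90 mm
Layer 640–400 hPa: Δp = 240 hPa = 24000 Pa, q̄ = 0.00105 kg/kg → 0.00105 × 24000 / 9.8 = 2.57 mm
PW = 9.22 + 17.72 + 1.90 + 2.57 = 31.41 ≈ 31.4 mm.

PW ≈ 31.4 mm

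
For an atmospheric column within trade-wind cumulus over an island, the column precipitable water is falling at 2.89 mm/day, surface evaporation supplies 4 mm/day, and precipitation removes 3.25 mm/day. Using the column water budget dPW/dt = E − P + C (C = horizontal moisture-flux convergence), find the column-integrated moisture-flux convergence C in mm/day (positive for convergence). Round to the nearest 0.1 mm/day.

C ≈ -3.6 mm/day

dPW/dt = -2.89 mm/day.
C = dPW/dt − E + P = (-2.89) − 4 + 3.25 = -3.6 mm/day.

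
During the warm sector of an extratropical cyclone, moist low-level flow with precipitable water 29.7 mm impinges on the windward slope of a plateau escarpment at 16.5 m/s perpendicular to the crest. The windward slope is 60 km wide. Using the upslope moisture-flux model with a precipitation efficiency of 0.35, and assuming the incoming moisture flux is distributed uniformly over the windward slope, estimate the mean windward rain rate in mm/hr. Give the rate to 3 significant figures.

Incoming column moisture flux per unit ridge length: F = V × PW = 16.5 × 29.7 = 490.05 mm·m/s.
Spread over the 60 km slope with efficiency ε = 0.35: R = ε·F/W = 0.35 × 490.05 / 60000 m = 2.859e-03 mm/s.
R = 2.859e-03 × 3600 = 10.3 mm/hr.

R ≈ 10.3 mm/hr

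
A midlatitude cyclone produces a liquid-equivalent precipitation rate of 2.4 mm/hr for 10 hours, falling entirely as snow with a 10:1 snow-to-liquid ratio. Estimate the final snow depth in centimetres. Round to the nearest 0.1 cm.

Liquid-equivalent depth = 2.4 × 10 = 24 mm.
Snow depth = 24 mm × 10 = 240 mm = 24.0 cm.

snow depth ≈ 24.0 cm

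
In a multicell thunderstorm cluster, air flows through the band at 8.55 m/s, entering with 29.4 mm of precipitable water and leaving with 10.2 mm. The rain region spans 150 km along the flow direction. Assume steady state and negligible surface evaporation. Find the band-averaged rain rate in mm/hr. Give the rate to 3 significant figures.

Column moisture flux per unit crosswind length is F = V × PW.
Inflow: F_in = 8.55 × 29.4 = 251.37 mm·m/s
Outflow: F_out = 8.55 × 10.2 = 87.21 mm·m/s
Steady-state rate R = (F_in − F_out)/L = (251.37 − 87.21) / 150000 m = 1.094e-03 mm/s.
R = 1.094e-03 × 3600 = 3.94 mm/hr.

R ≈ 3.94 mm/hr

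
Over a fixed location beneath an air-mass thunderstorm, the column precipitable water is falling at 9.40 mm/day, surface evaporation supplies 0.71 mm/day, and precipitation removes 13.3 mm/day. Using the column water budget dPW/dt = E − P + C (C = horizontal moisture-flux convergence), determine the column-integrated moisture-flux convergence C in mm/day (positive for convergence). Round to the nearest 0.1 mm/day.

dPW/dt = -9.40 mm/day.
C = dPW/dt − E + P = (-9.40) − 0.71 + 13.3 = 3.2 mm/day.

C ≈ 3.2 mm/day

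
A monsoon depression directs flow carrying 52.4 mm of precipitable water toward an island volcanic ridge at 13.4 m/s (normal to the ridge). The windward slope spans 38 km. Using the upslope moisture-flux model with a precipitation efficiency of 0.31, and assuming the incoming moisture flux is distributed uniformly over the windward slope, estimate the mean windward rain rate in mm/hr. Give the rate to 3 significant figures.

R ≈ 20.6 mm/hr

Incoming column moisture flux per unit ridge length: F = V × PW = 13.4 × 52.4 = 702.16 mm·m/s.
Spread over the 38 km slope with efficiency ε = 0.31: R = ε·F/W = 0.31 × 702.16 / 38000 m = 5.728e-03 mm/s.
R = 5.728e-03 × 3600 = 20.6 mm/hr.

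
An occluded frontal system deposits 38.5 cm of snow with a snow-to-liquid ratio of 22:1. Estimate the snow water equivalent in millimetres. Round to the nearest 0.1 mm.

SWE = snow depth / ratio = 38.5 cm / 22 = 1.750 cm = 17.5 mm.

SWE ≈ 17.5 mm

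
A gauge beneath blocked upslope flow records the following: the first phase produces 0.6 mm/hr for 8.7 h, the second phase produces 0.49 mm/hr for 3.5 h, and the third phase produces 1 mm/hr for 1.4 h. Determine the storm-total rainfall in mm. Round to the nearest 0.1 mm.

total ≈ 8.3 mm

Total = Σ Rᵢ Δtᵢ = 0.6 × 8.7 + 0.49 × 3.5 + 1 × 1.4
      = 5.22 + 1.715 + 1.4 = 8.3 mm.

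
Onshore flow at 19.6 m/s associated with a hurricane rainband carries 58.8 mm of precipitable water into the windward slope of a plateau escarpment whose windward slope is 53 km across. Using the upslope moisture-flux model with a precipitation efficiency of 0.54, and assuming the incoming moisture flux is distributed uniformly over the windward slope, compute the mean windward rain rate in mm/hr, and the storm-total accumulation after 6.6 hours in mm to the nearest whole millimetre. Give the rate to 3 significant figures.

R ≈ 42.3 mm/hr; total ≈ 279 mm

Incoming column moisture flux per unit ridge length: F = V × PW = 19.6 × 58.8 = 1152.48 mm·m/s.
Spread over the 53 km slope with efficiency ε = 0.54: R = ε·F/W = 0.54 × 1152.48 / 53000 m = 1.174e-02 mm/s.
R = 1.174e-02 × 3600 = 42.3 mm/hr.
Over 6.6 h: total = 42.3 × 6.6 = 279.18 ≈ 279 mm.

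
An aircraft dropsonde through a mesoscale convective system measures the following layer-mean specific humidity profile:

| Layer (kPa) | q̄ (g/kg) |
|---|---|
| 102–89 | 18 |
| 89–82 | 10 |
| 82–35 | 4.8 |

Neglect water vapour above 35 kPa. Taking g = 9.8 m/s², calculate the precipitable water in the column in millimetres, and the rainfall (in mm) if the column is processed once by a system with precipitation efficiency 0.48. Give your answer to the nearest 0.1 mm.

Precipitable water is the column-integrated vapour mass per unit area: PW = (1/g) Σ q̄ Δp, with q in kg/kg and Δp in Pa (1 kg/m² of water = 1 mm).
Layer 102–89 kPa: Δp = 130 hPa = 13000 Pa, q̄ = 0.018 kg/kg → 0.018 × 13000 / 9.8 = 23.88 mm
Layer 89–82 kPa: Δp = 70 hPa = 7000 Pa, q̄ = 0.01 kg/kg → 0.01 × 7000 / 9.8 = 7.14 mm
Layer 82–35 kPa: Δp = 470 hPa = 47000 Pa, q̄ = 0.0048 kg/kg → 0.0048 × 47000 / 9.8 = 23.02 mm
PW = 23.88 + 7.14 + 23.02 = 54.04 ≈ 54.0 mm.
Rainfall = ε × PW = 0.48 × 54.0 = 25.9 mm.

PW ≈ 54.0 mm; rainfall ≈ 25.9 mm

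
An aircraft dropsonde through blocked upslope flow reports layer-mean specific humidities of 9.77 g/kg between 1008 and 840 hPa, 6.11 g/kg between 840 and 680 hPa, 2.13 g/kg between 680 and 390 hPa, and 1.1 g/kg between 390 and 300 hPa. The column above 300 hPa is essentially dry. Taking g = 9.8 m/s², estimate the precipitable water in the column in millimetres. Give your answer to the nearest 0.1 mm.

PW ≈ 34.0 mm

Precipitable water is the column-integrated vapour mass per unit area: PW = (1/g) Σ q̄ Δp, with q in kg/kg and Δp in Pa (1 kg/m² of water = 1 mm).
Layer 1008–840 hPa: Δp = 168 hPa = 16800 Pa, q̄ = 0.00977 kg/kg → 0.00977 × 16800 / 9.8 = 16.75 mm
Layer 840–680 hPa: Δp = 160 hPa = 16000 Pa, q̄ = 0.00611 kg/kg → 0.00611 × 16000 / 9.8 = 9.98 mm
Layer 680–390 hPa: Δp = 290 hPa = 29000 Pa, q̄ = 0.00213 kg/kg → 0.00213 × 29000 / 9.8 = 6.30 mm
Layer 390–300 hPa: Δp = 90 hPa = 9000 Pa, q̄ = 0.0011 kg/kg → 0.0011 × 9000 / 9.8 = 1.01 mm
PW = 16.75 + 9.98 + 6.30 + 1.01 = 34.04 ≈ 34.0 mm.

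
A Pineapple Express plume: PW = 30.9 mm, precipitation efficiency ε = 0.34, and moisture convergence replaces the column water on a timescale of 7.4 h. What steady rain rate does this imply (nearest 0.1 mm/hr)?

Each overturning extracts ε × PW = 0.34 × 30.9 = 10.506 mm.
Rate = ε·PW / τ = 10.506 / 7.4 h = 1.4 mm/hr.

R ≈ 1.4 mm/hr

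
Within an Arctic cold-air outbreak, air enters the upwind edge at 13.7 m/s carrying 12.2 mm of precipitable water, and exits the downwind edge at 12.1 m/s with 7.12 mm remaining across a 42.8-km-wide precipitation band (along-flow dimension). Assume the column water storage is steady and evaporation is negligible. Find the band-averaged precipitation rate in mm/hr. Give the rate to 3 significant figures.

Column moisture flux per unit crosswind length is F = V × PW.
Inflow: F_in = 13.7 × 12.2 = 167.14 mm·m/s
Outflow: F_out = 12.1 × 7.12 = 86.152 mm·m/s
Steady-state rate R = (F_in − F_out)/L = (167.14 − 86.152) / 42800 m = 1.892e-03 mm/s.
R = 1.892e-03 × 3600 = 6.81 mm/hr.

R ≈ 6.81 mm/hr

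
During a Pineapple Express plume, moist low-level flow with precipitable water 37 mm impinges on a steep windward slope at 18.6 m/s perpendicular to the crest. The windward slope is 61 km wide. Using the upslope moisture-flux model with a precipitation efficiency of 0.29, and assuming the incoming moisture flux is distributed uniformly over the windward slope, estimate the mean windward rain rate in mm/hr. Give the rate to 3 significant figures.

R ≈ 11.8 mm/hr

Incoming column moisture flux per unit ridge length: F = V × PW = 18.6 × 37 = 688.2 mm·m/s.
Spread over the 61 km slope with efficiency ε = 0.29: R = ε·F/W = 0.29 × 688.2 / 61000 m = 3.272e-03 mm/s.
R = 3.272e-03 × 3600 = 11.8 mm/hr.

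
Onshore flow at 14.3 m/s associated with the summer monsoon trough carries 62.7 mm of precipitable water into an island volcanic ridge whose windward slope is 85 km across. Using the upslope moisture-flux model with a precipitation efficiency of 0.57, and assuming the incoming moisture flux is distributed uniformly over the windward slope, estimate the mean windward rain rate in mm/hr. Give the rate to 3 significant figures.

R ≈ 21.6 mm/hr

Incoming column moisture flux per unit ridge length: F = V × PW = 14.3 × 62.7 = 896.61 mm·m/s.
Spread over the 85 km slope with efficiency ε = 0.57: R = ε·F/W = 0.57 × 896.61 / 85000 m = 6.013e-03 mm/s.
R = 6.013e-03 × 3600 = 21.6 mm/hr.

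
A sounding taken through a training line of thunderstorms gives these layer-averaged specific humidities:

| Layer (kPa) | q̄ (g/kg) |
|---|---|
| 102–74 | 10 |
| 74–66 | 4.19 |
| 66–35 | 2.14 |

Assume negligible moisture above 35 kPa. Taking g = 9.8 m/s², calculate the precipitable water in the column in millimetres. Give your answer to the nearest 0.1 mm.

PW ≈ 38.8 mm

Precipitable water is the column-integrated vapour mass per unit area: PW = (1/g) Σ q̄ Δp, with q in kg/kg and Δp in Pa (1 kg/m² of water = 1 mm).
Layer 102–74 kPa: Δp = 280 hPa = 28000 Pa, q̄ = 0.01 kg/kg → 0.01 × 28000 / 9.8 = 28.57 mm
Layer 74–66 kPa: Δp = 80 hPa = 8000 Pa, q̄ = 0.00419 kg/kg → 0.00419 × 8000 / 9.8 = 3.42 mm
Layer 66–35 kPa: Δp = 310 hPa = 31000 Pa, q̄ = 0.00214 kg/kg → 0.00214 × 31000 / 9.8 = 6.77 mm
PW = 28.57 + 3.42 + 6.77 = 38.76 ≈ 38.8 mm.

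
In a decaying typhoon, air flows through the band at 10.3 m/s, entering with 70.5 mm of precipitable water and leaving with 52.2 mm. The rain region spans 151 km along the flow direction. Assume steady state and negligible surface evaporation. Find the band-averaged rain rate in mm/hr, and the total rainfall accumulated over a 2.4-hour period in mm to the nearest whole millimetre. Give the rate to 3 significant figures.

Column moisture flux per unit crosswind length is F = V × PW.
Inflow: F_in = 10.3 × 70.5 = 726.15 mm·m/s
Outflow: F_out = 10.3 × 52.2 = 537.66 mm·m/s
Steady-state rate R = (F_in − F_out)/L = (726.15 − 537.66) / 151000 m = 1.248e-03 mm/s.
R = 1.248e-03 × 3600 = 4.49 mm/hr.
Over 2.4 h: total = 4.49 × 2.4 = 10.776 ≈ 11 mm.

R ≈ 4.49 mm/hr; total ≈ 11 mm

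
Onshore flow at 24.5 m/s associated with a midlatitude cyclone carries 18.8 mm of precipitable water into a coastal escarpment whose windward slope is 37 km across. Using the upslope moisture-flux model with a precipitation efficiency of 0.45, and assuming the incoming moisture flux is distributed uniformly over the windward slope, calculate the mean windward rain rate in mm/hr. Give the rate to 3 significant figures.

R ≈ 20.2 mm/hr

Incoming column moisture flux per unit ridge length: F = V × PW = 24.5 × 18.8 = 460.6 mm·m/s.
Spread over the 37 km slope with efficiency ε = 0.45: R = ε·F/W = 0.45 × 460.6 / 37000 m = 5.602e-03 mm/s.
R = 5.602e-03 × 3600 = 20.2 mm/hr.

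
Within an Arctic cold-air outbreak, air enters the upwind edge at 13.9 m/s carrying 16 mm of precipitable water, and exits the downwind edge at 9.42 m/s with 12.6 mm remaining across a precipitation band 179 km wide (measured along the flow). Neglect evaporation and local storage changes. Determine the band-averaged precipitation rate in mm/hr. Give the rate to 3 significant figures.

R ≈ 2.09 mm/hr

Column moisture flux per unit crosswind length is F = V × PW.
Inflow: F_in = 13.9 × 16 = 222.4 mm·m/s
Outflow: F_out = 9.42 × 12.6 = 118.692 mm·m/s
Steady-state rate R = (F_in − F_out)/L = (222.4 − 118.692) / 179000 m = 5.794e-04 mm/s.
R = 5.794e-04 × 3600 = 2.09 mm/hr.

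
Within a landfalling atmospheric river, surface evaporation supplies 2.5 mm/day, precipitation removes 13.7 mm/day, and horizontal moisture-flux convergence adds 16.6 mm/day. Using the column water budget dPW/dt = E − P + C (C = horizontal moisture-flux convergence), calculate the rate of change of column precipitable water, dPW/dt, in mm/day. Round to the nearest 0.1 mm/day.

dPW/dt = E − P + C = 2.5 − 13.7 + (16.6) = 5.4 mm/day.

dPW/dt ≈ 5.4 mm/day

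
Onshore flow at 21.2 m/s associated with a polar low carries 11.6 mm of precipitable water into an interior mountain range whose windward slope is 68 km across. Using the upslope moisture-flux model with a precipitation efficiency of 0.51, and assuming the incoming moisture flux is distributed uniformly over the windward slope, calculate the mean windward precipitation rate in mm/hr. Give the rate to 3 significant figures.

R ≈ 6.64 mm/hr

Incoming column moisture flux per unit ridge length: F = V × PW = 21.2 × 11.6 = 245.92 mm·m/s.
Spread over the 68 km slope with efficiency ε = 0.51: R = ε·F/W = 0.51 × 245.92 / 68000 m = 1.844e-03 mm/s.
R = 1.844e-03 × 3600 = 6.64 mm/hr.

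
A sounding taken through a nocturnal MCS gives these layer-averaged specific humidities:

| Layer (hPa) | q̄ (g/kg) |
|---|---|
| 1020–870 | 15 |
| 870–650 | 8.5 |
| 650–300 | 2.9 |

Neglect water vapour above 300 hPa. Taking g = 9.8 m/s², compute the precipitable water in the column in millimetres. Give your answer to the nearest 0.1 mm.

Precipitable water is the column-integrated vapour mass per unit area: PW = (1/g) Σ q̄ Δp, with q in kg/kg and Δp in Pa (1 kg/m² of water = 1 mm).
Layer 1020–870 hPa: Δp = 150 hPa = 15000 Pa, q̄ = 0.015 kg/kg → 0.015 × 15000 / 9.8 = 22.96 mm
Layer 870–650 hPa: Δp = 220 hPa = 22000 Pa, q̄ = 0.0085 kg/kg → 0.0085 × 22000 / 9.8 = 19.08 mm
Layer 650–300 hPa: Δp = 350 hPa = 35000 Pa, q̄ = 0.0029 kg/kg → 0.0029 × 35000 / 9.8 = 10.36 mm
PW = 22.96 + 19.08 + 10.36 = 52.40 ≈ 52.4 mm.

PW ≈ 52.4 mm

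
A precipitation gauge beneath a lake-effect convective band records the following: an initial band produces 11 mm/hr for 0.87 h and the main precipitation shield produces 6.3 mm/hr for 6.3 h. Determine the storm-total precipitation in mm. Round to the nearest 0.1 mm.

total ≈ 49.3 mm

Total = Σ Rᵢ Δtᵢ = 11 × 0.87 + 6.3 × 6.3
      = 9.57 + 39.69 = 49.3 mm.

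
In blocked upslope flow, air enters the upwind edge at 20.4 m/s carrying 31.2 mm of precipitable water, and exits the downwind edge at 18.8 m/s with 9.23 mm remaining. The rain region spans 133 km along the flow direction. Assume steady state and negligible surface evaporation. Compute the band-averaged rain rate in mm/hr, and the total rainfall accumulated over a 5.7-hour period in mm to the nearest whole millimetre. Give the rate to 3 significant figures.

Column moisture flux per unit crosswind length is F = V × PW.
Inflow: F_in = 20.4 × 31.2 = 636.48 mm·m/s
Outflow: F_out = 18.8 × 9.23 = 173.524 mm·m/s
Steady-state rate R = (F_in − F_out)/L = (636.48 − 173.524) / 133000 m = 3.481e-03 mm/s.
R = 3.481e-03 × 3600 = 12.5 mm/hr.
Over 5.7 h: total = 12.5 × 5.7 = 71.25 ≈ 71 mm.

R ≈ 12.5 mm/hr; total ≈ 71 mm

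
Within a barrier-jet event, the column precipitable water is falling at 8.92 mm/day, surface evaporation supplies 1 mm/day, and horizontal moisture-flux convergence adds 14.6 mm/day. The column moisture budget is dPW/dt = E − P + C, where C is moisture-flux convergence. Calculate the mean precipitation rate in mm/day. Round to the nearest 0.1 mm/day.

dPW/dt = -8.92 mm/day.
P = E + C − dPW/dt = 1 + (14.6) − (-8.92) = 24.5 mm/day.

P ≈ 24.5 mm/day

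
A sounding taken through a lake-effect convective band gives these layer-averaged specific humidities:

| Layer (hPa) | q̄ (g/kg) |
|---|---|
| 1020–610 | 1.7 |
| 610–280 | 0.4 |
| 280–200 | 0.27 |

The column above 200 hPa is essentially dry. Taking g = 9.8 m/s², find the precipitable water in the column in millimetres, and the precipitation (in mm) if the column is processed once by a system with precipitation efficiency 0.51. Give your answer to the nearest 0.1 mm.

PW ≈ 8.7 mm; precipitation ≈ 4.4 mm

Precipitable water is the column-integrated vapour mass per unit area: PW = (1/g) Σ q̄ Δp, with q in kg/kg and Δp in Pa (1 kg/m² of water = 1 mm).
Layer 1020–610 hPa: Δp = 410 hPa = 41000 Pa, q̄ = 0.0017 kg/kg → 0.0017 × 41000 / 9.8 = 7.11 mm
Layer 610–280 hPa: Δp = 330 hPa = 33000 Pa, q̄ = 0.0004 kg/kg → 0.0004 × 33000 / 9.8 = 1.35 mm
Layer 280–200 hPa: Δp = 80 hPa = 8000 Pa, q̄ = 0.00027 kg/kg → 0.00027 × 8000 / 9.8 = 0.22 mm
PW = 7.11 + 1.35 + 0.22 = 8.68 ≈ 8.7 mm.
Precipitation = ε × PW = 0.51 × 8.7 = 4.4 mm.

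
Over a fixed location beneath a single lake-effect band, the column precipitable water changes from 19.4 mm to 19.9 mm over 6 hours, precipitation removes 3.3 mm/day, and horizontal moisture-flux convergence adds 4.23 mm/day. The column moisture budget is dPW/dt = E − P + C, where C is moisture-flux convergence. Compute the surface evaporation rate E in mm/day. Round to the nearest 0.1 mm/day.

E ≈ 1.1 mm/day

dPW/dt = (19.9 − 19.4) mm / (6/24 day) = +2.000 mm/day.
E = dPW/dt + P − C = (+2.000) + 3.3 − (4.23) = 1.1 mm/day.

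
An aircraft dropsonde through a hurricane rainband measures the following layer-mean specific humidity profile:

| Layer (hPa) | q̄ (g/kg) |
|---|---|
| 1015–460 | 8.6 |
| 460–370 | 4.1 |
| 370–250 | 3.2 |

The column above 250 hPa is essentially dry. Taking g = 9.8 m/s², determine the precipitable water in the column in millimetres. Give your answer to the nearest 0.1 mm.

PW ≈ 56.4 mm

Precipitable water is the column-integrated vapour mass per unit area: PW = (1/g) Σ q̄ Δp, with q in kg/kg and Δp in Pa (1 kg/m² of water = 1 mm).
Layer 1015–460 hPa: Δp = 555 hPa = 55500 Pa, q̄ = 0.0086 kg/kg → 0.0086 × 55500 / 9.8 = 48.70 mm
Layer 460–370 hPa: Δp = 90 hPa = 9000 Pa, q̄ = 0.0041 kg/kg → 0.0041 × 9000 / 9.8 = 3.77 mm
Layer 370–250 hPa: Δp = 120 hPa = 12000 Pa, q̄ = 0.0032 kg/kg → 0.0032 × 12000 / 9.8 = 3.92 mm
PW = 48.70 + 3.77 + 3.92 = 56.39 ≈ 56.4 mm.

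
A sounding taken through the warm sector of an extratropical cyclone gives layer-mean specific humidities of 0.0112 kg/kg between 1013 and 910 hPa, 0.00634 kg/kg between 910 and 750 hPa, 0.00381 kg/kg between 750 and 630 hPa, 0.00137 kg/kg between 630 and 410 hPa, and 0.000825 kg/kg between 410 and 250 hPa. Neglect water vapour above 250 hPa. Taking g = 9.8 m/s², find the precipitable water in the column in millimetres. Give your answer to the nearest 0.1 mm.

Precipitable water is the column-integrated vapour mass per unit area: PW = (1/g) Σ q̄ Δp, with q in kg/kg and Δp in Pa (1 kg/m² of water = 1 mm).
Layer 1013–910 hPa: Δp = 103 hPa = 10300 Pa, q̄ = 0.0112 kg/kg → 0.0112 × 10300 / 9.8 = 11.77 mm
Layer 910–750 hPa: Δp = 160 hPa = 16000 Pa, q̄ = 0.00634 kg/kg → 0.00634 × 16000 / 9.8 = 10.35 mm
Layer 750–630 hPa: Δp = 120 hPa = 12000 Pa, q̄ = 0.00381 kg/kg → 0.00381 × 12000 / 9.8 = 4.67 mm
Layer 630–410 hPa: Δp = 220 hPa = 22000 Pa, q̄ = 0.00137 kg/kg → 0.00137 × 22000 / 9.8 = 3.08 mm
Layer 410–250 hPa: Δp = 160 hPa = 16000 Pa, q̄ = 0.000825 kg/kg → 0.000825 × 16000 / 9.8 = 1.35 mm
PW = 11.77 + 10.35 + 4.67 + 3.08 + 1.35 = 31.22 ≈ 31.2 mm.

PW ≈ 31.2 mm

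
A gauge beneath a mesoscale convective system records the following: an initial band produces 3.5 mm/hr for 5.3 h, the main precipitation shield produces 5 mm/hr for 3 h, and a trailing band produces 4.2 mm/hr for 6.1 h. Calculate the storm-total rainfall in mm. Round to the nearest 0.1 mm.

total ≈ 59.2 mm

Total = Σ Rᵢ Δtᵢ = 3.5 × 5.3 + 5 × 3 + 4.2 × 6.1
      = 18.55 + 15 + 25.62 = 59.2 mm.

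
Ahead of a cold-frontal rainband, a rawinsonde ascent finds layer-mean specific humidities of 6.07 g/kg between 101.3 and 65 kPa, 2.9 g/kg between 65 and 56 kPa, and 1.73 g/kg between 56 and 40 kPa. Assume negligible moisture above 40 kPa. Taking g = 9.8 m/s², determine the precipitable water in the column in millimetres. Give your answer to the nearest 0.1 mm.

Precipitable water is the column-integrated vapour mass per unit area: PW = (1/g) Σ q̄ Δp, with q in kg/kg and Δp in Pa (1 kg/m² of water = 1 mm).
Layer 101.3–65 kPa: Δp = 363 hPa = 36300 Pa, q̄ = 0.00607 kg/kg → 0.00607 × 36300 / 9.8 = 22.48 mm
Layer 65–56 kPa: Δp = 90 hPa = 9000 Pa, q̄ = 0.0029 kg/kg → 0.0029 × 9000 / 9.8 = 2.66 mm
Layer 56–40 kPa: Δp = 160 hPa = 16000 Pa, q̄ = 0.00173 kg/kg → 0.00173 × 16000 / 9.8 = 2.82 mm
PW = 22.48 + 2.66 + 2.82 = 27.96 ≈ 28.0 mm.

PW ≈ 28.0 mm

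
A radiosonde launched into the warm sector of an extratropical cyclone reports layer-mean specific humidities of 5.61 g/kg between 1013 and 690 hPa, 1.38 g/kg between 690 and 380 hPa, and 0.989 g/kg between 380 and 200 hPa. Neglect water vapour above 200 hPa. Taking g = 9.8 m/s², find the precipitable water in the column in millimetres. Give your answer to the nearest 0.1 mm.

PW ≈ 24.7 mm

Precipitable water is the column-integrated vapour mass per unit area: PW = (1/g) Σ q̄ Δp, with q in kg/kg and Δp in Pa (1 kg/m² of water = 1 mm).
Layer 1013–690 hPa: Δp = 323 hPa = 32300 Pa, q̄ = 0.00561 kg/kg → 0.00561 × 32300 / 9.8 = 18.49 mm
Layer 690–380 hPa: Δp = 310 hPa = 31000 Pa, q̄ = 0.00138 kg/kg → 0.00138 × 31000 / 9.8 = 4.37 mm
Layer 380–200 hPa: Δp = 180 hPa = 18000 Pa, q̄ = 0.000989 kg/kg → 0.000989 × 18000 / 9.8 = 1.82 mm
PW = 18.49 + 4.37 + 1.82 = 24.68 ≈ 24.7 mm.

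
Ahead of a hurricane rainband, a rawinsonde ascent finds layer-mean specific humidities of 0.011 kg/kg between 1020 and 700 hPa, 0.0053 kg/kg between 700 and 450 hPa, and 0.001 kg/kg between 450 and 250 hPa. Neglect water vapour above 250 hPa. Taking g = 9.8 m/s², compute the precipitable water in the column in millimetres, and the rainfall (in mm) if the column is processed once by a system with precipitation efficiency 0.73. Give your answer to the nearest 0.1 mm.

Precipitable water is the column-integrated vapour mass per unit area: PW = (1/g) Σ q̄ Δp, with q in kg/kg and Δp in Pa (1 kg/m² of water = 1 mm).
Layer 1020–700 hPa: Δp = 320 hPa = 32000 Pa, q̄ = 0.011 kg/kg → 0.011 × 32000 / 9.8 = 35.92 mm
Layer 700–450 hPa: Δp = 250 hPa = 25000 Pa, q̄ = 0.0053 kg/kg → 0.0053 × 25000 / 9.8 = 13.52 mm
Layer 450–250 hPa: Δp = 200 hPa = 20000 Pa, q̄ = 0.001 kg/kg → 0.001 × 20000 / 9.8 = 2.04 mm
PW = 35.92 + 13.52 + 2.04 = 51.48 ≈ 51.5 mm.
Rainfall = ε × PW = 0.73 × 51.5 = 37.6 mm.

PW ≈ 51.5 mm; rainfall ≈ 37.6 mm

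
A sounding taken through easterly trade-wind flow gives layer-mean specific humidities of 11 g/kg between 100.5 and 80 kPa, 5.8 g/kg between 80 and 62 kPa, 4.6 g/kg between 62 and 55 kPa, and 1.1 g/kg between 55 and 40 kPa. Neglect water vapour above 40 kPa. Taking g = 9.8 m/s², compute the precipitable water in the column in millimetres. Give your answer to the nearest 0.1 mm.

Precipitable water is the column-integrated vapour mass per unit area: PW = (1/g) Σ q̄ Δp, with q in kg/kg and Δp in Pa (1 kg/m² of water = 1 mm).
Layer 100.5–80 kPa: Δp = 205 hPa = 20500 Pa, q̄ = 0.011 kg/kg → 0.011 × 20500 / 9.8 = 23.01 mm
Layer 80–62 kPa: Δp = 180 hPa = 18000 Pa, q̄ = 0.0058 kg/kg → 0.0058 × 18000 / 9.8 = 10.65 mm
Layer 62–55 kPa: Δp = 70 hPa = 7000 Pa, q̄ = 0.0046 kg/kg → 0.0046 × 7000 / 9.8 = 3.29 mm
Layer 55–40 kPa: Δp = 150 hPa = 15000 Pa, q̄ = 0.0011 kg/kg → 0.0011 × 15000 / 9.8 = 1.68 mm
PW = 23.01 + 10.65 + 3.29 + 1.68 = 38.63 ≈ 38.6 mm.

PW ≈ 38.6 mm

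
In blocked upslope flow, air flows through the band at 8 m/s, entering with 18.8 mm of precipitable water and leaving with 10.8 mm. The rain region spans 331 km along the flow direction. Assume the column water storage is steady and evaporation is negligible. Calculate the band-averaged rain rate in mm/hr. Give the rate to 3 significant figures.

R ≈ 0.696 mm/hr

Column moisture flux per unit crosswind length is F = V × PW.
Inflow: F_in = 8 × 18.8 = 150.4 mm·m/s
Outflow: F_out = 8 × 10.8 = 86.4 mm·m/s
Steady-state rate R = (F_in − F_out)/L = (150.4 − 86.4) / 331000 m = 1.934e-04 mm/s.
R = 1.934e-04 × 3600 = 0.696 mm/hr.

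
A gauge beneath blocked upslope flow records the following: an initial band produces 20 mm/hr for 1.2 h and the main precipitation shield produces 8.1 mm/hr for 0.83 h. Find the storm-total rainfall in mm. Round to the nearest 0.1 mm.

total ≈ 30.7 mm

Total = Σ Rᵢ Δtᵢ = 20 × 1.2 + 8.1 × 0.83
      = 24 + 6.723 = 30.7 mm.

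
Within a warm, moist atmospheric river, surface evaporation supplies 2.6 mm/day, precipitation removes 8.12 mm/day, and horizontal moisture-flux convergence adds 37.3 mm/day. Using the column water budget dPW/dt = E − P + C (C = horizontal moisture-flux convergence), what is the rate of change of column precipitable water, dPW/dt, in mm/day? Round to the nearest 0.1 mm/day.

dPW/dt = E − P + C = 2.6 − 8.12 + (37.3) = 31.8 mm/day.

dPW/dt ≈ 31.8 mm/day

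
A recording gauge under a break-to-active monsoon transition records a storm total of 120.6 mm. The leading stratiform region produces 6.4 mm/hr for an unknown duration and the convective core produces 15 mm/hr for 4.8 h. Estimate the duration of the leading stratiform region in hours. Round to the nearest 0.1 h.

duration ≈ 7.6 h

Known phases: 15 × 4.8 = 72 mm.
Remaining depth = 120.6 − 72 = 48.6 mm.
Duration = 48.6 / 6.4 = 7.6 h.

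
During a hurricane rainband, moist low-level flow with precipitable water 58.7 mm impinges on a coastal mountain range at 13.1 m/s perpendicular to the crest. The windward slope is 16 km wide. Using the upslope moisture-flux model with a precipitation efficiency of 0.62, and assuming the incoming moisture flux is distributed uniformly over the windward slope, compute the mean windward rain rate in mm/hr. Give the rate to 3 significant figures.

Incoming column moisture flux per unit ridge length: F = V × PW = 13.1 × 58.7 = 768.97 mm·m/s.
Spread over the 16 km slope with efficiency ε = 0.62: R = ε·F/W = 0.62 × 768.97 / 16000 m = 2.980e-02 mm/s.
R = 2.980e-02 × 3600 = 107 mm/hr.

R ≈ 107 mm/hr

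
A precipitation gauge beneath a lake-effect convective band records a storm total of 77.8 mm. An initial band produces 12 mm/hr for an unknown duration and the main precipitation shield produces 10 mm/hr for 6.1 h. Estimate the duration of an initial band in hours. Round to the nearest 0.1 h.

duration ≈ 1.4 h

Known phases: 10 × 6.1 = 61 mm.
Remaining depth = 77.8 − 61 = 16.8 mm.
Duration = 16.8 / 12 = 1.4 h.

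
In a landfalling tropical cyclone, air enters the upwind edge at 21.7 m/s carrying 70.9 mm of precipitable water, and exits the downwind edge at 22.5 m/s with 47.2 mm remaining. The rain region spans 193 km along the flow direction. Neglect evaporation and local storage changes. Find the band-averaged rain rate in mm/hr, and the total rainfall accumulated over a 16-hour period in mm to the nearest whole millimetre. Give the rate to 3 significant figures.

R ≈ 8.89 mm/hr; total ≈ 142 mm

Column moisture flux per unit crosswind length is F = V × PW.
Inflow: F_in = 21.7 × 70.9 = 1538.53 mm·m/s
Outflow: F_out = 22.5 × 47.2 = 1062 mm·m/s
Steady-state rate R = (F_in − F_out)/L = (1538.53 − 1062) / 193000 m = 2.469e-03 mm/s.
R = 2.469e-03 × 3600 = 8.89 mm/hr.
Over 16 h: total = 8.89 × 16 = 142.24 ≈ 142 mm.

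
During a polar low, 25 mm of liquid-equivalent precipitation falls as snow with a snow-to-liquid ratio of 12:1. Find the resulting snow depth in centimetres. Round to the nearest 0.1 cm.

snow depth ≈ 30.0 cm

Snow depth = liquid × ratio = 25 mm × 12 = 300 mm = 30.0 cm.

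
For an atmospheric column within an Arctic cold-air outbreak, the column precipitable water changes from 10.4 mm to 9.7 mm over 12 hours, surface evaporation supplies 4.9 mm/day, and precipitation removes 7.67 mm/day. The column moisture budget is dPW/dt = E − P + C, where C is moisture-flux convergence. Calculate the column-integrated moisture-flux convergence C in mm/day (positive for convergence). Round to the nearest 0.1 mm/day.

C ≈ 1.4 mm/day

dPW/dt = (9.7 − 10.4) mm / (12/24 day) = -1.400 mm/day.
C = dPW/dt − E + P = (-1.400) − 4.9 + 7.67 = 1.4 mm/day.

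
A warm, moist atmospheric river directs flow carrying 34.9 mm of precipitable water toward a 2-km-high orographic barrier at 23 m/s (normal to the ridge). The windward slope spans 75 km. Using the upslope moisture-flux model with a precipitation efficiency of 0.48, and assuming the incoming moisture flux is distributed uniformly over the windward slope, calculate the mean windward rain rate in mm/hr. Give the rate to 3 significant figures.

R ≈ 18.5 mm/hr

Incoming column moisture flux per unit ridge length: F = V × PW = 23 × 34.9 = 802.7 mm·m/s.
Spread over the 75 km slope with efficiency ε = 0.48: R = ε·F/W = 0.48 × 802.7 / 75000 m = 5.137e-03 mm/s.
R = 5.137e-03 × 3600 = 18.5 mm/hr.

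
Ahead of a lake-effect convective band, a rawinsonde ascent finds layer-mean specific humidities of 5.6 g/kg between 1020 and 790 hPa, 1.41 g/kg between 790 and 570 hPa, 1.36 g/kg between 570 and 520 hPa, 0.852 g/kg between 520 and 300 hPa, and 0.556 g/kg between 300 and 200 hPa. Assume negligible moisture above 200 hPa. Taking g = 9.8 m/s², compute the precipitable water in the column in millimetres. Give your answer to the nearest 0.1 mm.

Precipitable water is the column-integrated vapour mass per unit area: PW = (1/g) Σ q̄ Δp, with q in kg/kg and Δp in Pa (1 kg/m² of water = 1 mm).
Layer 1020–790 hPa: Δp = 230 hPa = 23000 Pa, q̄ = 0.0056 kg/kg → 0.0056 × 23000 / 9.8 = 13.14 mm
Layer 790–570 hPa: Δp = 220 hPa = 22000 Pa, q̄ = 0.00141 kg/kg → 0.00141 × 22000 / 9.8 = 3.17 mm
Layer 570–520 hPa: Δp = 50 hPa = 5000 Pa, q̄ = 0.00136 kg/kg → 0.00136 × 5000 / 9.8 = 0.69 mm
Layer 520–300 hPa: Δp = 220 hPa = 22000 Pa, q̄ = 0.000852 kg/kg → 0.000852 × 22000 / 9.8 = 1.91 mm
Layer 300–200 hPa: Δp = 100 hPa = 10000 Pa, q̄ = 0.000556 kg/kg → 0.000556 × 10000 / 9.8 = 0.57 mm
PW = 13.14 + 3.17 + 0.69 + 1.91 + 0.57 = 19.48 ≈ 19.5 mm.

PW ≈ 19.5 mm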